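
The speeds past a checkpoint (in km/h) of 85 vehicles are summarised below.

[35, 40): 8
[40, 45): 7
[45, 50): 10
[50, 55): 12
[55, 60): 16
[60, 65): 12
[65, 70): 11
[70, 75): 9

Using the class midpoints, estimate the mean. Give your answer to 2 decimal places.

56.09

Midpoints: 37.5, 42.5, 47.5, 52.5, 57.5, 62.5, 67.5, 72.5
Σfm = 8×37.5 + 7×42.5 + 10×47.5 + 12×52.5 + 16×57.5 + 12×62.5 + 11×67.5 + 9×72.5 = 4767.5
n = Σf = 85
Mean = 4767.5 / 85 = 56.0882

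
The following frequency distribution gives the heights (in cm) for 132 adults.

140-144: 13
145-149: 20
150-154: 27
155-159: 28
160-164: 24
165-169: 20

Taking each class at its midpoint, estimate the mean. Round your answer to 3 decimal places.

Midpoints: 142, 147, 152, 157, 162, 167
Σfm = 13×142 + 20×147 + 27×152 + 28×157 + 24×162 + 20×167 = 20514
n = Σf = 132
Mean = 20514 / 132 = 155.4091

155.409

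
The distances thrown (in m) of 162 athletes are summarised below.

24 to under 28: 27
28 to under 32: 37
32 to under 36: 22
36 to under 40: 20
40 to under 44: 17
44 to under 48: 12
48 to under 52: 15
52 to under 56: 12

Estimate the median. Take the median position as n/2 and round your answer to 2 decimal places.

Cumulative frequencies: 27, 64, 86, 106, 123, 135, 150, 162
n = 162; position = n/2 = 81.
This falls in the class 32 to under 36: L = 32, F = 64, f = 22, h = 4.
Median ≈ 32 + ((81 − 64) / 22) × 4 = 35.0909

35.09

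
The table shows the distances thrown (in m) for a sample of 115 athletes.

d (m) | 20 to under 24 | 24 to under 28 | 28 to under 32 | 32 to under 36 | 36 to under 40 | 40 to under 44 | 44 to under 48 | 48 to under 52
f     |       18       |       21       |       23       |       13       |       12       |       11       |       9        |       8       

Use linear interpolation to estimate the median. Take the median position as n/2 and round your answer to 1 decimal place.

31.2

Cumulative frequencies: 18, 39, 62, 75, 87, 98, 107, 115
n = 115; position = n/2 = 57.5.
This falls in the class 28 to under 32: L = 28, F = 39, f = 23, h = 4.
Median ≈ 28 + ((57.5 − 39) / 23) × 4 = 31.2174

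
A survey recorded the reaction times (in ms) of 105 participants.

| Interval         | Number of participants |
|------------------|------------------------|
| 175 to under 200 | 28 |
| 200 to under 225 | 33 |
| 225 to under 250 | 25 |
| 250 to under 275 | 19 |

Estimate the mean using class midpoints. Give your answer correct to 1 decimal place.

Midpoints: 187.5, 212.5, 237.5, 262.5
Σfm = 28×187.5 + 33×212.5 + 25×237.5 + 19×262.5 = 23187.5
n = Σf = 105
Mean = 23187.5 / 105 = 220.8333

220.8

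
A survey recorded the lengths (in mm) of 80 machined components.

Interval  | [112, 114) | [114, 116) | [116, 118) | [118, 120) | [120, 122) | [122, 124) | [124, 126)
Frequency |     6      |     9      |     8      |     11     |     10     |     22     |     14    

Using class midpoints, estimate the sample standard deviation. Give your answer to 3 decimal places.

Midpoints: 113, 115, 117, 119, 121, 123, 125
n = 80, Σfm = 9624, mean = 120.3000
Σfm² = 1158920
Σf(m − x̄)² = Σfm² − (Σfm)²/n = 1158920 − 9624²/80 = 1152.8000
Sample variance = 1152.8000 / 79 = 14.5924
Standard deviation = √14.5924 = 3.8200

3.820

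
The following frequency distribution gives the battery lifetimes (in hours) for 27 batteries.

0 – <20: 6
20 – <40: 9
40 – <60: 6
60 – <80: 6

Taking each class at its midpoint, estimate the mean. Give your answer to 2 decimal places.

Midpoints: 10, 30, 50, 70
Σfm = 6×10 + 9×30 + 6×50 + 6×70 = 1050
n = Σf = 27
Mean = 1050 / 27 = 38.8889

38.89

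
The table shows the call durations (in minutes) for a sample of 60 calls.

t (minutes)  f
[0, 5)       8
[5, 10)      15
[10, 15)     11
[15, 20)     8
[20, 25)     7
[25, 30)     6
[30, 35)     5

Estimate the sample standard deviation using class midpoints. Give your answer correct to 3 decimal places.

Midpoints: 2.5, 7.5, 12.5, 17.5, 22.5, 27.5, 32.5
n = 60, Σfm = 895, mean = 14.9167
Σfm² = 18425
Σf(m − x̄)² = Σfm² − (Σfm)²/n = 18425 − 895²/60 = 5074.5833
Sample variance = 5074.5833 / 59 = 86.0099
Standard deviation = √86.0099 = 9.2742

9.274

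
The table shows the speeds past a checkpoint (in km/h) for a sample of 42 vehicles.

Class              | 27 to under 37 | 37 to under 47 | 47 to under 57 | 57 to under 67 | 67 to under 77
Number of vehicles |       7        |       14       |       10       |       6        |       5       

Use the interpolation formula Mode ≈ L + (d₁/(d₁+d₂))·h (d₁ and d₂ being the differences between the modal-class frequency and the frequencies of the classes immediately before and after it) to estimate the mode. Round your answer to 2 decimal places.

Modal class: 37 to under 47 (highest frequency 14).
d₁ = 14 − 7 = 7, d₂ = 14 − 10 = 4
Mode ≈ 37 + (7/(7+4)) × 10 = 37 + 6.3636 = 43.3636

43.36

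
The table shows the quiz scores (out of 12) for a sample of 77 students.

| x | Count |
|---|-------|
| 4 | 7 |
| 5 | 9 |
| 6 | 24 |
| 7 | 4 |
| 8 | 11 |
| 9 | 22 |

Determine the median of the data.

6

Cumulative frequencies: 7, 16, 40, 44, 55, 77
n = 77, so the median is the value in position (n+1)/2 = 39.
Position 39 falls at value 6.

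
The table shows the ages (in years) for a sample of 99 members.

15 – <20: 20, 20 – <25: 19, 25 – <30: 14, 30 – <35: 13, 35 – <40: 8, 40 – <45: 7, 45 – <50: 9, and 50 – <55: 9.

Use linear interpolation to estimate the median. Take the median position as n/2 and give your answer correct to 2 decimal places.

Cumulative frequencies: 20, 39, 53, 66, 74, 81, 90, 99
n = 99; position = n/2 = 49.5.
This falls in the class 25 – <30: L = 25, F = 39, f = 14, h = 5.
Median ≈ 25 + ((49.5 − 39) / 14) × 5 = 28.7500

28.75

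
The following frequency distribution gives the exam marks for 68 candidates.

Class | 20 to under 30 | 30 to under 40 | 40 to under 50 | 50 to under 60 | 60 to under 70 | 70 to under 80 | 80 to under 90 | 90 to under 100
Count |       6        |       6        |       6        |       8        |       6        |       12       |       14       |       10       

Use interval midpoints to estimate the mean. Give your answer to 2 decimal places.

66.18

Midpoints: 25, 35, 45, 55, 65, 75, 85, 95
Σfm = 6×25 + 6×35 + 6×45 + 8×55 + 6×65 + 12×75 + 14×85 + 10×95 = 4500
n = Σf = 68
Mean = 4500 / 68 = 66.1765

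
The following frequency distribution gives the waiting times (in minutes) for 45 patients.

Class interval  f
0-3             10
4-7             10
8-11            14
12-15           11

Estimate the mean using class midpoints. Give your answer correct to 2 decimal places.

Midpoints: 1.5, 5.5, 9.5, 13.5
Σfm = 10×1.5 + 10×5.5 + 14×9.5 + 11×13.5 = 351.5
n = Σf = 45
Mean = 351.5 / 45 = 7.8111

7.81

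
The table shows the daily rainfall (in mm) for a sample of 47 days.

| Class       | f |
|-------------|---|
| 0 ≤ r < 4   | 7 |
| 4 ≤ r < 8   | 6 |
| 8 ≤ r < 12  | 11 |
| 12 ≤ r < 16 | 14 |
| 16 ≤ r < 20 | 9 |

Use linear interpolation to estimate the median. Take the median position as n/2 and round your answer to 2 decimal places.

Cumulative frequencies: 7, 13, 24, 38, 47
n = 47; position = n/2 = 23.5.
This falls in the class 8 ≤ r < 12: L = 8, F = 13, f = 11, h = 4.
Median ≈ 8 + ((23.5 − 13) / 11) × 4 = 11.8182

11.82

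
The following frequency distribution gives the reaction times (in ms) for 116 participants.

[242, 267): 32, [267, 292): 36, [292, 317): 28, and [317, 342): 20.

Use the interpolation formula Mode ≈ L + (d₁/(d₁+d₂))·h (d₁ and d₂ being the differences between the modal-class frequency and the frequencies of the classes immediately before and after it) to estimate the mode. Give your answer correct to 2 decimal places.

275.33

Modal class: [267, 292) (highest frequency 36).
d₁ = 36 − 32 = 4, d₂ = 36 − 28 = 8
Mode ≈ 267 + (4/(4+8)) × 25 = 267 + 8.3333 = 275.3333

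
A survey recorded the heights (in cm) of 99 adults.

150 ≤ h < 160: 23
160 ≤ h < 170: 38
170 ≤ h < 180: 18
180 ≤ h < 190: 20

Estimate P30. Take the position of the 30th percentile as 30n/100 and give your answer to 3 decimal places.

161.763

Cumulative frequencies: 23, 61, 79, 99
n = 99; position = 30n/100 = 29.7.
This falls in the class 160 ≤ h < 170: L = 160, F = 23, f = 38, h = 10.
30th percentile ≈ 160 + ((29.7 − 23) / 38) × 10 = 161.7632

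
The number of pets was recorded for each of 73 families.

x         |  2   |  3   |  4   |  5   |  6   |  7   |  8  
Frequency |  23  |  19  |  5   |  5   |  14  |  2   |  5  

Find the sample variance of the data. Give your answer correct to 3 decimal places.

Values: 2, 3, 4, 5, 6, 7, 8
n = 73, Σfx = 286, mean = 3.9178
Σfx² = 1390
Σf(x − x̄)² = Σfx² − (Σfx)²/n = 1390 − 286²/73 = 269.5068
Sample variance = 269.5068 / 72 = 3.7432

3.743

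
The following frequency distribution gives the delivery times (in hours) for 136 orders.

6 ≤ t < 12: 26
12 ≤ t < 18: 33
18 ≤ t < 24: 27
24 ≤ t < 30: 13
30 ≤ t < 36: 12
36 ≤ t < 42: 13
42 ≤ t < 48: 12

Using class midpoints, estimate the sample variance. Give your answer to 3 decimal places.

132.218

Midpoints: 9, 15, 21, 27, 33, 39, 45
n = 136, Σfm = 3090, mean = 22.7206
Σfm² = 88056
Σf(m − x̄)² = Σfm² − (Σfm)²/n = 88056 − 3090²/136 = 17849.3824
Sample variance = 17849.3824 / 135 = 132.2176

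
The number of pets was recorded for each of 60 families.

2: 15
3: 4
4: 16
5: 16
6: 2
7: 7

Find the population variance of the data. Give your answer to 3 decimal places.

2.503

Values: 2, 3, 4, 5, 6, 7
n = 60, Σfx = 247, mean = 4.1167
Σfx² = 1167
Σf(x − x̄)² = Σfx² − (Σfx)²/n = 1167 − 247²/60 = 150.1833
Population variance = 150.1833 / 60 = 2.5031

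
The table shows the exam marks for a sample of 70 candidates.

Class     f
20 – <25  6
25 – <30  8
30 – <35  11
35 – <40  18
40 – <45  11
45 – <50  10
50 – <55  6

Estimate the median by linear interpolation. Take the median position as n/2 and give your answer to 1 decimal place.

Cumulative frequencies: 6, 14, 25, 43, 54, 64, 70
n = 70; position = n/2 = 35.
This falls in the class 35 – <40: L = 35, F = 25, f = 18, h = 5.
Median ≈ 35 + ((35 − 25) / 18) × 5 = 37.7778

37.8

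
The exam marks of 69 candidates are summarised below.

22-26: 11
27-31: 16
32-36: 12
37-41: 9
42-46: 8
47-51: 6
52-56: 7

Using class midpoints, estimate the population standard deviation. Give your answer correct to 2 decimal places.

9.54

Midpoints: 24, 29, 34, 39, 44, 49, 54
n = 69, Σfm = 2511, mean = 36.3913
Σfm² = 97659
Σf(m − x̄)² = Σfm² − (Σfm)²/n = 97659 − 2511²/69 = 6280.4348
Population variance = 6280.4348 / 69 = 91.0208
Standard deviation = √91.0208 = 9.5405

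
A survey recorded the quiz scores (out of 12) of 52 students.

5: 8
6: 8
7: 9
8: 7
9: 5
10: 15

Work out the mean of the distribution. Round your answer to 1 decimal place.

Values: 5, 6, 7, 8, 9, 10
Σfx = 8×5 + 8×6 + 9×7 + 7×8 + 5×9 + 15×10 = 402
n = Σf = 52
Mean = 402 / 52 = 7.7308

7.7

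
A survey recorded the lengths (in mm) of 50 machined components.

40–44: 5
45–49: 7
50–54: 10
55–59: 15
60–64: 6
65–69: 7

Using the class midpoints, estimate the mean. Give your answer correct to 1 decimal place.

Midpoints: 42, 47, 52, 57, 62, 67
Σfm = 5×42 + 7×47 + 10×52 + 15×57 + 6×62 + 7×67 = 2755
n = Σf = 50
Mean = 2755 / 50 = 55.1000

55.1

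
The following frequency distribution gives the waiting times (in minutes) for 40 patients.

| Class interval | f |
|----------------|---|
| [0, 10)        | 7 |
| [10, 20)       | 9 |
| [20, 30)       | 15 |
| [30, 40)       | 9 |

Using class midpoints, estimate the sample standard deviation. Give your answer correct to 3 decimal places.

10.266

Midpoints: 5, 15, 25, 35
n = 40, Σfm = 860, mean = 21.5000
Σfm² = 22600
Σf(m − x̄)² = Σfm² − (Σfm)²/n = 22600 − 860²/40 = 4110.0000
Sample variance = 4110.0000 / 39 = 105.3846
Standard deviation = √105.3846 = 10.2657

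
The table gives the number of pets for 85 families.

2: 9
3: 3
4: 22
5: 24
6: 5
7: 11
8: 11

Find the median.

Cumulative frequencies: 9, 12, 34, 58, 63, 74, 85
n = 85, so the median is the value in position (n+1)/2 = 43.
Position 43 falls at value 5.

5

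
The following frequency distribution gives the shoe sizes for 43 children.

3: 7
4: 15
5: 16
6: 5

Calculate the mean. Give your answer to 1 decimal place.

Values: 3, 4, 5, 6
Σfx = 7×3 + 15×4 + 16×5 + 5×6 = 191
n = Σf = 43
Mean = 191 / 43 = 4.4419

4.4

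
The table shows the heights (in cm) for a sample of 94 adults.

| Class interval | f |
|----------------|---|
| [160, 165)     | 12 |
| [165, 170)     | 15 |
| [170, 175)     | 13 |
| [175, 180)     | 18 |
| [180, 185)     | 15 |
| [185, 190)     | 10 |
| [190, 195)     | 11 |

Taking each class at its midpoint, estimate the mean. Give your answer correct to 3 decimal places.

176.915

Midpoints: 162.5, 167.5, 172.5, 177.5, 182.5, 187.5, 192.5
Σfm = 12×162.5 + 15×167.5 + 13×172.5 + 18×177.5 + 15×182.5 + 10×187.5 + 11×192.5 = 16630
n = Σf = 94
Mean = 16630 / 94 = 176.9149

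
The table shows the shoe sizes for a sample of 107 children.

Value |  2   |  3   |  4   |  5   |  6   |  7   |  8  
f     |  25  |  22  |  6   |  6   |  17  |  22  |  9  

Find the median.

5

Cumulative frequencies: 25, 47, 53, 59, 76, 98, 107
n = 107, so the median is the value in position (n+1)/2 = 54.
Position 54 falls at value 5.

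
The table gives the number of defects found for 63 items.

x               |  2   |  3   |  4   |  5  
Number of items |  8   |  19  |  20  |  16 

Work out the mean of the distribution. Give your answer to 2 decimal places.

Values: 2, 3, 4, 5
Σfx = 8×2 + 19×3 + 20×4 + 16×5 = 233
n = Σf = 63
Mean = 233 / 63 = 3.6984

3.70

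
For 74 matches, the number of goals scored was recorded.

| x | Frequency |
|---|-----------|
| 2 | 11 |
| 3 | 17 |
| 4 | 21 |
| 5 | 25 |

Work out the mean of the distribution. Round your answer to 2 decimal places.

Values: 2, 3, 4, 5
Σfx = 11×2 + 17×3 + 21×4 + 25×5 = 282
n = Σf = 74
Mean = 282 / 74 = 3.8108

3.81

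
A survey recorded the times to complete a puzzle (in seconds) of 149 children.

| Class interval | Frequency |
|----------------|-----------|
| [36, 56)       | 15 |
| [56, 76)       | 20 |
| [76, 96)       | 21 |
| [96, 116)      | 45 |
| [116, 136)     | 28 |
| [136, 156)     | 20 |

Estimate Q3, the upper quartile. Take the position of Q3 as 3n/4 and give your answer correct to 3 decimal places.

123.679

Cumulative frequencies: 15, 35, 56, 101, 129, 149
n = 149; position = 3n/4 = 111.75.
This falls in the class [116, 136): L = 116, F = 101, f = 28, h = 20.
Upper quartile ≈ 116 + ((111.75 − 101) / 28) × 20 = 123.6786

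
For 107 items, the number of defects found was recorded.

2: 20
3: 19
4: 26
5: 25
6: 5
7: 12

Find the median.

4

Cumulative frequencies: 20, 39, 65, 90, 95, 107
n = 107, so the median is the value in position (n+1)/2 = 54.
Position 54 falls at value 4.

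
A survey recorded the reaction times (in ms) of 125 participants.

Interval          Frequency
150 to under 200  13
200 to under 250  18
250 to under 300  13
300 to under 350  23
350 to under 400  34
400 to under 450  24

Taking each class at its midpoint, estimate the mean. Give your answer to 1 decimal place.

Midpoints: 175, 225, 275, 325, 375, 425
Σfm = 13×175 + 18×225 + 13×275 + 23×325 + 34×375 + 24×425 = 40325
n = Σf = 125
Mean = 40325 / 125 = 322.6000

322.6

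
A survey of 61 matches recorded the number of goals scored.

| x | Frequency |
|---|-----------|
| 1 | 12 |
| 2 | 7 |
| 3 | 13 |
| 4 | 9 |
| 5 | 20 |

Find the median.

Cumulative frequencies: 12, 19, 32, 41, 61
n = 61, so the median is the value in position (n+1)/2 = 31.
Position 31 falls at value 3.

3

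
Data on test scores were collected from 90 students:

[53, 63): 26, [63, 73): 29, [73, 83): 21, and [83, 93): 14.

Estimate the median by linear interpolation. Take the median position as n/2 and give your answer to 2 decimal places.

Cumulative frequencies: 26, 55, 76, 90
n = 90; position = n/2 = 45.
This falls in the class [63, 73): L = 63, F = 26, f = 29, h = 10.
Median ≈ 63 + ((45 − 26) / 29) × 10 = 69.5517

69.55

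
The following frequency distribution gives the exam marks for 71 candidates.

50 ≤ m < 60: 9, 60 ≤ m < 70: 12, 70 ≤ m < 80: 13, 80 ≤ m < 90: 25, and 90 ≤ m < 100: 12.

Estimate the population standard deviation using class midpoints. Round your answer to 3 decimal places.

Midpoints: 55, 65, 75, 85, 95
n = 71, Σfm = 5515, mean = 77.6761
Σfm² = 439975
Σf(m − x̄)² = Σfm² − (Σfm)²/n = 439975 − 5515²/71 = 11591.5493
Population variance = 11591.5493 / 71 = 163.2613
Standard deviation = √163.2613 = 12.7774

12.777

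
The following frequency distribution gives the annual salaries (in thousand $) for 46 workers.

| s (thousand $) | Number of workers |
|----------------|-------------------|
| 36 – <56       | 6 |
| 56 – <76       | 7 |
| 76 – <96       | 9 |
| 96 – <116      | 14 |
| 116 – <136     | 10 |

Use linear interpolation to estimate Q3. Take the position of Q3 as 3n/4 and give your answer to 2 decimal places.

113.86

Cumulative frequencies: 6, 13, 22, 36, 46
n = 46; position = 3n/4 = 34.5.
This falls in the class 96 – <116: L = 96, F = 22, f = 14, h = 20.
Upper quartile ≈ 96 + ((34.5 − 22) / 14) × 20 = 113.8571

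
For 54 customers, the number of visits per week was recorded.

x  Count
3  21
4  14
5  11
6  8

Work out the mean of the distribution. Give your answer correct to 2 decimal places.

Values: 3, 4, 5, 6
Σfx = 21×3 + 14×4 + 11×5 + 8×6 = 222
n = Σf = 54
Mean = 222 / 54 = 4.1111

4.11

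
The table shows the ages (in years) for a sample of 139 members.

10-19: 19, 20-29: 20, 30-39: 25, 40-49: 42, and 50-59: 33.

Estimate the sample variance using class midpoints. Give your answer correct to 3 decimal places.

Midpoints: 14.5, 24.5, 34.5, 44.5, 54.5
n = 139, Σfm = 5295.5, mean = 38.0971
Σfm² = 226944.75
Σf(m − x̄)² = Σfm² − (Σfm)²/n = 226944.75 − 5295.5²/139 = 25201.4388
Sample variance = 25201.4388 / 138 = 182.6191

182.619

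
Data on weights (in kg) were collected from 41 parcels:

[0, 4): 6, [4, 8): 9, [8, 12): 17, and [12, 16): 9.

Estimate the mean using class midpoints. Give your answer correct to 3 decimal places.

8.829

Midpoints: 2, 6, 10, 14
Σfm = 6×2 + 9×6 + 17×10 + 9×14 = 362
n = Σf = 41
Mean = 362 / 41 = 8.8293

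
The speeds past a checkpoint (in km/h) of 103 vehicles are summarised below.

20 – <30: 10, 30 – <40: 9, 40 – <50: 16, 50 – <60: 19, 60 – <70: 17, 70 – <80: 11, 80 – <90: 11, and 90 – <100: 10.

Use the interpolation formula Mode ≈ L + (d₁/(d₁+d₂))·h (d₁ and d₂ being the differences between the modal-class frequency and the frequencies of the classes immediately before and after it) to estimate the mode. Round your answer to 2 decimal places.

56.00

Modal class: 50 – <60 (highest frequency 19).
d₁ = 19 − 16 = 3, d₂ = 19 − 17 = 2
Mode ≈ 50 + (3/(3+2)) × 10 = 50 + 6.0000 = 56.0000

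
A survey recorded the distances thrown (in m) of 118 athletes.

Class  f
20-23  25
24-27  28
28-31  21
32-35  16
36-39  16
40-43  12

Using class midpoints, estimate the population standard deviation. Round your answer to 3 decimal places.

6.543

Midpoints: 21.5, 25.5, 29.5, 33.5, 37.5, 41.5
n = 118, Σfm = 3505, mean = 29.7034
Σfm² = 109161.5
Σf(m − x̄)² = Σfm² − (Σfm)²/n = 109161.5 − 3505²/118 = 5051.1186
Population variance = 5051.1186 / 118 = 42.8061
Standard deviation = √42.8061 = 6.5426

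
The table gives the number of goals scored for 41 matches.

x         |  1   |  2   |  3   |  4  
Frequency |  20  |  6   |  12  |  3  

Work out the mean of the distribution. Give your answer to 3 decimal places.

1.951

Values: 1, 2, 3, 4
Σfx = 20×1 + 6×2 + 12×3 + 3×4 = 80
n = Σf = 41
Mean = 80 / 41 = 1.9512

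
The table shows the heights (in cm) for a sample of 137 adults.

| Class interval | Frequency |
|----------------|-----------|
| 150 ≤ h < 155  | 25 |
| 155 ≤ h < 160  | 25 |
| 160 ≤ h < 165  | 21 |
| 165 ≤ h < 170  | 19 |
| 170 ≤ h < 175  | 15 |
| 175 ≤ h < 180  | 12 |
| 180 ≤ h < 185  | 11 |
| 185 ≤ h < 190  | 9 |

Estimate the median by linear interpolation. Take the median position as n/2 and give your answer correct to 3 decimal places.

164.405

Cumulative frequencies: 25, 50, 71, 90, 105, 117, 128, 137
n = 137; position = n/2 = 68.5.
This falls in the class 160 ≤ h < 165: L = 160, F = 50, f = 21, h = 5.
Median ≈ 160 + ((68.5 − 50) / 21) × 5 = 164.4048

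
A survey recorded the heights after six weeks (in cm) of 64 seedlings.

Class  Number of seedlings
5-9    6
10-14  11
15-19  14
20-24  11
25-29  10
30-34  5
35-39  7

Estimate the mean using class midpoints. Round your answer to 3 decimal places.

Midpoints: 7, 12, 17, 22, 27, 32, 37
Σfm = 6×7 + 11×12 + 14×17 + 11×22 + 10×27 + 5×32 + 7×37 = 1343
n = Σf = 64
Mean = 1343 / 64 = 20.9844

20.984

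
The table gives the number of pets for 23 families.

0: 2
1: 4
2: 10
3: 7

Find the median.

Cumulative frequencies: 2, 6, 16, 23
n = 23, so the median is the value in position (n+1)/2 = 12.
Position 12 falls at value 2.

2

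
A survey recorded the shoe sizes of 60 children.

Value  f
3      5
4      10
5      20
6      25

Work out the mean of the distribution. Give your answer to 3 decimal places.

5.083

Values: 3, 4, 5, 6
Σfx = 5×3 + 10×4 + 20×5 + 25×6 = 305
n = Σf = 60
Mean = 305 / 60 = 5.0833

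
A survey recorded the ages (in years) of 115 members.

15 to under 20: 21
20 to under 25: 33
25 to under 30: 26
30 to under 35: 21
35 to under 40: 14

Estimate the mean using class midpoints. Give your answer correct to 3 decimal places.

Midpoints: 17.5, 22.5, 27.5, 32.5, 37.5
Σfm = 21×17.5 + 33×22.5 + 26×27.5 + 21×32.5 + 14×37.5 = 3032.5
n = Σf = 115
Mean = 3032.5 / 115 = 26.3696

26.370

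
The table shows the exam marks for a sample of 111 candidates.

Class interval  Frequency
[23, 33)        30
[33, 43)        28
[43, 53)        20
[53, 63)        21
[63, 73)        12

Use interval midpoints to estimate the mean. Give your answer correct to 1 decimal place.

Midpoints: 28, 38, 48, 58, 68
Σfm = 30×28 + 28×38 + 20×48 + 21×58 + 12×68 = 4898
n = Σf = 111
Mean = 4898 / 111 = 44.1261

44.1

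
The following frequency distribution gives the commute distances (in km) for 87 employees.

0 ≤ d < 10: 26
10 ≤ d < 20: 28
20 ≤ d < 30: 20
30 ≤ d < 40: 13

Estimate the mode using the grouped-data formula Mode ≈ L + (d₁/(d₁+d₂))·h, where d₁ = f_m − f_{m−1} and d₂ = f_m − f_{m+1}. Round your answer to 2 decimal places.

Modal class: 10 ≤ d < 20 (highest frequency 28).
d₁ = 28 − 26 = 2, d₂ = 28 − 20 = 8
Mode ≈ 10 + (2/(2+8)) × 10 = 10 + 2.0000 = 12.0000

12.00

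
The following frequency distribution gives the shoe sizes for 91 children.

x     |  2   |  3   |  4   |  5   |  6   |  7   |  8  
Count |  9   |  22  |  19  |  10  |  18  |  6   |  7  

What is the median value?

4

Cumulative frequencies: 9, 31, 50, 60, 78, 84, 91
n = 91, so the median is the value in position (n+1)/2 = 46.
Position 46 falls at value 4.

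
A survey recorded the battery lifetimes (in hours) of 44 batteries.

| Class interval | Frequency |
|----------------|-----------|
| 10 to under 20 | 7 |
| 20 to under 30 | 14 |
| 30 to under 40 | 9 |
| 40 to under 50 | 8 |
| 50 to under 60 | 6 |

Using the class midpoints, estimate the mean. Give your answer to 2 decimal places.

Midpoints: 15, 25, 35, 45, 55
Σfm = 7×15 + 14×25 + 9×35 + 8×45 + 6×55 = 1460
n = Σf = 44
Mean = 1460 / 44 = 33.1818

33.18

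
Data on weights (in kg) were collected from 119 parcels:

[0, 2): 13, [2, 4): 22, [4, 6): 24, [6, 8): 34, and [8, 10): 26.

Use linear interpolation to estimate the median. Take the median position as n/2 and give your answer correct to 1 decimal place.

Cumulative frequencies: 13, 35, 59, 93, 119
n = 119; position = n/2 = 59.5.
This falls in the class [6, 8): L = 6, F = 59, f = 34, h = 2.
Median ≈ 6 + ((59.5 − 59) / 34) × 2 = 6.0294

6.0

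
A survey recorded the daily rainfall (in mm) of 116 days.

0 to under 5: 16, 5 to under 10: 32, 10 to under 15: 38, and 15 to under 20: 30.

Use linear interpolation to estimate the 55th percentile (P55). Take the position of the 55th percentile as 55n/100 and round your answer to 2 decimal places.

Cumulative frequencies: 16, 48, 86, 116
n = 116; position = 55n/100 = 63.8.
This falls in the class 10 to under 15: L = 10, F = 48, f = 38, h = 5.
55th percentile ≈ 10 + ((63.8 − 48) / 38) × 5 = 12.0789

12.08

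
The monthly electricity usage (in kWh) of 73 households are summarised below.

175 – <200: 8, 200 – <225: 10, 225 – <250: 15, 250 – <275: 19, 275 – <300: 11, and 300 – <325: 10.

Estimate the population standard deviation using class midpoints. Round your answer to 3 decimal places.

37.842

Midpoints: 187.5, 212.5, 237.5, 262.5, 287.5, 312.5
n = 73, Σfm = 18462.5, mean = 252.9110
Σfm² = 4773906.25
Σf(m − x̄)² = Σfm² − (Σfm)²/n = 4773906.25 − 18462.5²/73 = 104537.6712
Population variance = 104537.6712 / 73 = 1432.0229
Standard deviation = √1432.0229 = 37.8421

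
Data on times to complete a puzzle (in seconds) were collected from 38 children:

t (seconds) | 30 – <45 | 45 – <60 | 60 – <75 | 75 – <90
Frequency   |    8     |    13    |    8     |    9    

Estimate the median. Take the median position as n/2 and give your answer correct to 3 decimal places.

57.692

Cumulative frequencies: 8, 21, 29, 38
n = 38; position = n/2 = 19.
This falls in the class 45 – <60: L = 45, F = 8, f = 13, h = 15.
Median ≈ 45 + ((19 − 8) / 13) × 15 = 57.6923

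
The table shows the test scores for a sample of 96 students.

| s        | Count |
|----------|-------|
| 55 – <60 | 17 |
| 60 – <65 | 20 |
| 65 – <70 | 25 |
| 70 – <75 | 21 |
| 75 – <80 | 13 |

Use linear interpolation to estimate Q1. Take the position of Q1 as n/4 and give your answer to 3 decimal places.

61.750

Cumulative frequencies: 17, 37, 62, 83, 96
n = 96; position = n/4 = 24.
This falls in the class 60 – <65: L = 60, F = 17, f = 20, h = 5.
Lower quartile ≈ 60 + ((24 − 17) / 20) × 5 = 61.7500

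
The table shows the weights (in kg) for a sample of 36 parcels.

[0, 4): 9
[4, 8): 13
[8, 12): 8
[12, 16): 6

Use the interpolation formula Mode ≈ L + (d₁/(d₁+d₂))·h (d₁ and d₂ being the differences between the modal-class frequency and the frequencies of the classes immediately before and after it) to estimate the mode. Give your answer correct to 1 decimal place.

Modal class: [4, 8) (highest frequency 13).
d₁ = 13 − 9 = 4, d₂ = 13 − 8 = 5
Mode ≈ 4 + (4/(4+5)) × 4 = 4 + 1.7778 = 5.7778

5.8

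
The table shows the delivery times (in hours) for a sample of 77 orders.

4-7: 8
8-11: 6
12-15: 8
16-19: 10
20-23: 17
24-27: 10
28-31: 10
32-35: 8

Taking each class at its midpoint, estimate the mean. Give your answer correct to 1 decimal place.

Midpoints: 5.5, 9.5, 13.5, 17.5, 21.5, 25.5, 29.5, 33.5
Σfm = 8×5.5 + 6×9.5 + 8×13.5 + 10×17.5 + 17×21.5 + 10×25.5 + 10×29.5 + 8×33.5 = 1567.5
n = Σf = 77
Mean = 1567.5 / 77 = 20.3571

20.4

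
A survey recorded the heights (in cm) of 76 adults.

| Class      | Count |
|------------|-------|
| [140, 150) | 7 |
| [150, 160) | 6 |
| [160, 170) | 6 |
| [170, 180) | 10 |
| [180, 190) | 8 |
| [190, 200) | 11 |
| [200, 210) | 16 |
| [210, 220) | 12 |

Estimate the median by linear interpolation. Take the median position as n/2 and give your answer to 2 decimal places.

190.91

Cumulative frequencies: 7, 13, 19, 29, 37, 48, 64, 76
n = 76; position = n/2 = 38.
This falls in the class [190, 200): L = 190, F = 37, f = 11, h = 10.
Median ≈ 190 + ((38 − 37) / 11) × 10 = 190.9091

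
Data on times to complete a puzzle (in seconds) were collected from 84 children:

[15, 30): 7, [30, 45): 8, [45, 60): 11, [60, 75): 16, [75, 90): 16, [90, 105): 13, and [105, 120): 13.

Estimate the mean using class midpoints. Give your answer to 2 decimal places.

73.39

Midpoints: 22.5, 37.5, 52.5, 67.5, 82.5, 97.5, 112.5
Σfm = 7×22.5 + 8×37.5 + 11×52.5 + 16×67.5 + 16×82.5 + 13×97.5 + 13×112.5 = 6165
n = Σf = 84
Mean = 6165 / 84 = 73.3929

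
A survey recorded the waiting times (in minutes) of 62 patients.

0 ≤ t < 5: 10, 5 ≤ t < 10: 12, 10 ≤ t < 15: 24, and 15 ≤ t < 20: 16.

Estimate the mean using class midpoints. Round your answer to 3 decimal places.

11.210

Midpoints: 2.5, 7.5, 12.5, 17.5
Σfm = 10×2.5 + 12×7.5 + 24×12.5 + 16×17.5 = 695
n = Σf = 62
Mean = 695 / 62 = 11.2097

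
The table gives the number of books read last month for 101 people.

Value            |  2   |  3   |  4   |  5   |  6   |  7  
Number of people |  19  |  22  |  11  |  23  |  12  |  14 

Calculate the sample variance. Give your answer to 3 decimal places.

2.867

Values: 2, 3, 4, 5, 6, 7
n = 101, Σfx = 433, mean = 4.2871
Σfx² = 2143
Σf(x − x̄)² = Σfx² − (Σfx)²/n = 2143 − 433²/101 = 286.6733
Sample variance = 286.6733 / 100 = 2.8667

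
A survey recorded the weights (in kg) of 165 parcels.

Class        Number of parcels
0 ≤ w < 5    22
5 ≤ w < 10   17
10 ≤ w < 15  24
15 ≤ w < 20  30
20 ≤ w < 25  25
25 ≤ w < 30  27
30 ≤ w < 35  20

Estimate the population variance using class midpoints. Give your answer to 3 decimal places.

Midpoints: 2.5, 7.5, 12.5, 17.5, 22.5, 27.5, 32.5
n = 165, Σfm = 2962.5, mean = 17.9545
Σfm² = 68231.25
Σf(m − x̄)² = Σfm² − (Σfm)²/n = 68231.25 − 2962.5²/165 = 15040.9091
Population variance = 15040.9091 / 165 = 91.1570

91.157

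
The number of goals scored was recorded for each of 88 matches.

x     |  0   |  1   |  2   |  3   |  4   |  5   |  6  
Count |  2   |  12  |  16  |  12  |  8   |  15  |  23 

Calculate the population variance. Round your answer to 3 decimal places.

3.576

Values: 0, 1, 2, 3, 4, 5, 6
n = 88, Σfx = 325, mean = 3.6932
Σfx² = 1515
Σf(x − x̄)² = Σfx² − (Σfx)²/n = 1515 − 325²/88 = 314.7159
Population variance = 314.7159 / 88 = 3.5763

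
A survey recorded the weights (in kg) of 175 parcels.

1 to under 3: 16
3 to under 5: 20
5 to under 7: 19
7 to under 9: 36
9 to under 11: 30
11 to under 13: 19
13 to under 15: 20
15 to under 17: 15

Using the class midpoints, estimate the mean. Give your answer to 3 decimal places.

8.926

Midpoints: 2, 4, 6, 8, 10, 12, 14, 16
Σfm = 16×2 + 20×4 + 19×6 + 36×8 + 30×10 + 19×12 + 20×14 + 15×16 = 1562
n = Σf = 175
Mean = 1562 / 175 = 8.9257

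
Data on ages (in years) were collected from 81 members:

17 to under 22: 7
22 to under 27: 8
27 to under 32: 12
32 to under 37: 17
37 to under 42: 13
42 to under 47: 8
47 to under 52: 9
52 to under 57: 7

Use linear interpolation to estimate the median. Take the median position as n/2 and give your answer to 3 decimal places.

35.971

Cumulative frequencies: 7, 15, 27, 44, 57, 65, 74, 81
n = 81; position = n/2 = 40.5.
This falls in the class 32 to under 37: L = 32, F = 27, f = 17, h = 5.
Median ≈ 32 + ((40.5 − 27) / 17) × 5 = 35.9706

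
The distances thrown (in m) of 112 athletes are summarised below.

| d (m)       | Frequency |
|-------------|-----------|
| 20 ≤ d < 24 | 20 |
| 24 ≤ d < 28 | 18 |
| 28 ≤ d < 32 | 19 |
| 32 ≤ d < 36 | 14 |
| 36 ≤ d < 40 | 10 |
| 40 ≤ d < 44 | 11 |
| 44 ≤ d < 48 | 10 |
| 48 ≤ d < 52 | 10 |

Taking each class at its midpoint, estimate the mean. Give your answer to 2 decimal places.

33.54

Midpoints: 22, 26, 30, 34, 38, 42, 46, 50
Σfm = 20×22 + 18×26 + 19×30 + 14×34 + 10×38 + 11×42 + 10×46 + 10×50 = 3756
n = Σf = 112
Mean = 3756 / 112 = 33.5357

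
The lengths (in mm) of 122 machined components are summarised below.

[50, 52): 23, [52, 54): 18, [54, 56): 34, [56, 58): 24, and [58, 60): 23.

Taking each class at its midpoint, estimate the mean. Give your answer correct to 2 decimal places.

Midpoints: 51, 53, 55, 57, 59
Σfm = 23×51 + 18×53 + 34×55 + 24×57 + 23×59 = 6722
n = Σf = 122
Mean = 6722 / 122 = 55.0984

55.10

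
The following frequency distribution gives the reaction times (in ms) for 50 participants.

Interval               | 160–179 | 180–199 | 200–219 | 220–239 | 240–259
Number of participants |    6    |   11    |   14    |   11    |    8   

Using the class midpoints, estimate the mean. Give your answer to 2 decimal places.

Midpoints: 169.5, 189.5, 209.5, 229.5, 249.5
Σfm = 6×169.5 + 11×189.5 + 14×209.5 + 11×229.5 + 8×249.5 = 10555
n = Σf = 50
Mean = 10555 / 50 = 211.1000

211.10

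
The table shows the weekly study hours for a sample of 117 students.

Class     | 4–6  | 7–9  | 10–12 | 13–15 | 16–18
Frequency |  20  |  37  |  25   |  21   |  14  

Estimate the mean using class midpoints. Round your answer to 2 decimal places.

10.28

Midpoints: 5, 8, 11, 14, 17
Σfm = 20×5 + 37×8 + 25×11 + 21×14 + 14×17 = 1203
n = Σf = 117
Mean = 1203 / 117 = 10.2821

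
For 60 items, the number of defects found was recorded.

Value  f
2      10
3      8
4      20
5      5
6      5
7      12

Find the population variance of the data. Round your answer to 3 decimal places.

2.870

Values: 2, 3, 4, 5, 6, 7
n = 60, Σfx = 263, mean = 4.3833
Σfx² = 1325
Σf(x − x̄)² = Σfx² − (Σfx)²/n = 1325 − 263²/60 = 172.1833
Population variance = 172.1833 / 60 = 2.8697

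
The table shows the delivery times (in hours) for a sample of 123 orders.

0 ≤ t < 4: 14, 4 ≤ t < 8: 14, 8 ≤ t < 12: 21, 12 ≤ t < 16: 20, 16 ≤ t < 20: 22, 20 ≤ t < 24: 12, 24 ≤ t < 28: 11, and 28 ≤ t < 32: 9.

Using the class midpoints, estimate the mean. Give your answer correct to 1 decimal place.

14.8

Midpoints: 2, 6, 10, 14, 18, 22, 26, 30
Σfm = 14×2 + 14×6 + 21×10 + 20×14 + 22×18 + 12×22 + 11×26 + 9×30 = 1818
n = Σf = 123
Mean = 1818 / 123 = 14.7805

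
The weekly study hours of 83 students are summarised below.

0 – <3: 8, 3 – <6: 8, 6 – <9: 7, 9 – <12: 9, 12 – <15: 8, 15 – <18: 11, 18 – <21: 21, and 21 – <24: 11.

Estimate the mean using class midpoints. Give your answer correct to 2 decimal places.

Midpoints: 1.5, 4.5, 7.5, 10.5, 13.5, 16.5, 19.5, 22.5
Σfm = 8×1.5 + 8×4.5 + 7×7.5 + 9×10.5 + 8×13.5 + 11×16.5 + 21×19.5 + 11×22.5 = 1141.5
n = Σf = 83
Mean = 1141.5 / 83 = 13.7530

13.75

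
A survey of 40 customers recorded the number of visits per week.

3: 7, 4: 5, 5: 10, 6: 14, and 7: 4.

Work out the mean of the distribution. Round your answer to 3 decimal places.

Values: 3, 4, 5, 6, 7
Σfx = 7×3 + 5×4 + 10×5 + 14×6 + 4×7 = 203
n = Σf = 40
Mean = 203 / 40 = 5.0750

5.075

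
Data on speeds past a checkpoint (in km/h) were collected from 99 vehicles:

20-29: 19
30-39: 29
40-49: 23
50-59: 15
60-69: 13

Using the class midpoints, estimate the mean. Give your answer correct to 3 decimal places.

41.874

Midpoints: 24.5, 34.5, 44.5, 54.5, 64.5
Σfm = 19×24.5 + 29×34.5 + 23×44.5 + 15×54.5 + 13×64.5 = 4145.5
n = Σf = 99
Mean = 4145.5 / 99 = 41.8737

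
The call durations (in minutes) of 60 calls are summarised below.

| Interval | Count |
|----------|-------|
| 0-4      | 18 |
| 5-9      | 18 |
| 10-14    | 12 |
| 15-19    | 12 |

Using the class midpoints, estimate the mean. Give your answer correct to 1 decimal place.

Midpoints: 2, 7, 12, 17
Σfm = 18×2 + 18×7 + 12×12 + 12×17 = 510
n = Σf = 60
Mean = 510 / 60 = 8.5000

8.5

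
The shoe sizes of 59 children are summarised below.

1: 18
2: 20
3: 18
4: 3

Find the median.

2

Cumulative frequencies: 18, 38, 56, 59
n = 59, so the median is the value in position (n+1)/2 = 30.
Position 30 falls at value 2.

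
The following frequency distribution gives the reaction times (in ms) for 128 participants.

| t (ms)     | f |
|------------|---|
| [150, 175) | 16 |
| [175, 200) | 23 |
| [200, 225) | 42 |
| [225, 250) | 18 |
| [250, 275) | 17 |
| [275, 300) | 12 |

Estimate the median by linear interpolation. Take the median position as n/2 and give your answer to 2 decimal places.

214.88

Cumulative frequencies: 16, 39, 81, 99, 116, 128
n = 128; position = n/2 = 64.
This falls in the class [200, 225): L = 200, F = 39, f = 42, h = 25.
Median ≈ 200 + ((64 − 39) / 42) × 25 = 214.8810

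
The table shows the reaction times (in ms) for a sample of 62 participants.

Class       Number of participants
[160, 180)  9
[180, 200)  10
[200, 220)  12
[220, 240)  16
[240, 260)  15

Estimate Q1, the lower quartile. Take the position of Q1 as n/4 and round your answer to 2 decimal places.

Cumulative frequencies: 9, 19, 31, 47, 62
n = 62; position = n/4 = 15.5.
This falls in the class [180, 200): L = 180, F = 9, f = 10, h = 20.
Lower quartile ≈ 180 + ((15.5 − 9) / 10) × 20 = 193.0000

193.00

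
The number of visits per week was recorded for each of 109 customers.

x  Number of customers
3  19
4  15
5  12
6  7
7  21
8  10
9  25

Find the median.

Cumulative frequencies: 19, 34, 46, 53, 74, 84, 109
n = 109, so the median is the value in position (n+1)/2 = 55.
Position 55 falls at value 7.

7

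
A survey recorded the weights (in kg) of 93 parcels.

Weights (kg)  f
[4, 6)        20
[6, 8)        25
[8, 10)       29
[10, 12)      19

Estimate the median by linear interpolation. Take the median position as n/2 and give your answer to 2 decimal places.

Cumulative frequencies: 20, 45, 74, 93
n = 93; position = n/2 = 46.5.
This falls in the class [8, 10): L = 8, F = 45, f = 29, h = 2.
Median ≈ 8 + ((46.5 − 45) / 29) × 2 = 8.1034

8.10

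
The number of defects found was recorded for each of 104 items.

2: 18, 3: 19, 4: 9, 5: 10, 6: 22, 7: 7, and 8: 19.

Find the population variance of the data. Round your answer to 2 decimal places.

4.49

Values: 2, 3, 4, 5, 6, 7, 8
n = 104, Σfx = 512, mean = 4.9231
Σfx² = 2988
Σf(x − x̄)² = Σfx² − (Σfx)²/n = 2988 − 512²/104 = 467.3846
Population variance = 467.3846 / 104 = 4.4941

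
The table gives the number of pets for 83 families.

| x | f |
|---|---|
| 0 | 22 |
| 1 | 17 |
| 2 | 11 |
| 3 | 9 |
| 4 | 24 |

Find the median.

Cumulative frequencies: 22, 39, 50, 59, 83
n = 83, so the median is the value in position (n+1)/2 = 42.
Position 42 falls at value 2.

2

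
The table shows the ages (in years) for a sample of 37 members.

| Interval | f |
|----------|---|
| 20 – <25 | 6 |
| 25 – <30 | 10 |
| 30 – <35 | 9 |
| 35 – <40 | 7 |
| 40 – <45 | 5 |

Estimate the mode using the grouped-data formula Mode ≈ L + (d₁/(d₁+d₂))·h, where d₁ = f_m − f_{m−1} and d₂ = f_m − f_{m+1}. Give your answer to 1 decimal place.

29.0

Modal class: 25 – <30 (highest frequency 10).
d₁ = 10 − 6 = 4, d₂ = 10 − 9 = 1
Mode ≈ 25 + (4/(4+1)) × 5 = 25 + 4.0000 = 29.0000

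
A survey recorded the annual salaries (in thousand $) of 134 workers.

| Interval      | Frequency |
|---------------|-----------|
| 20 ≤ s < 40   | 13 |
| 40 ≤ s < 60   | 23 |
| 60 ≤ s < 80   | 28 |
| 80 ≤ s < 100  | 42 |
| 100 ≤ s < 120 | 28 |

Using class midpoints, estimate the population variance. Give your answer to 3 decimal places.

Midpoints: 30, 50, 70, 90, 110
n = 134, Σfm = 10360, mean = 77.3134
Σfm² = 885400
Σf(m − x̄)² = Σfm² − (Σfm)²/n = 885400 − 10360²/134 = 84432.8358
Population variance = 84432.8358 / 134 = 630.0958

630.096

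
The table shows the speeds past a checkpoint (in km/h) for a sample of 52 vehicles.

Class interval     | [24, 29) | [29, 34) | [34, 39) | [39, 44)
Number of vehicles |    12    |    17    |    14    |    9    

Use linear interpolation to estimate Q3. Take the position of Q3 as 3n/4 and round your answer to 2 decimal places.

37.57

Cumulative frequencies: 12, 29, 43, 52
n = 52; position = 3n/4 = 39.
This falls in the class [34, 39): L = 34, F = 29, f = 14, h = 5.
Upper quartile ≈ 34 + ((39 − 29) / 14) × 5 = 37.5714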